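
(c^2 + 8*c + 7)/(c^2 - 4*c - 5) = (c + 7)/(c - 5)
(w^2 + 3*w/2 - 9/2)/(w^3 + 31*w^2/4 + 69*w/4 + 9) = 2*(2*w - 3)/(4*w^2 + 19*w + 12)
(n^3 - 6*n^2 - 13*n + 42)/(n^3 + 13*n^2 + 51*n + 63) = (n^2 - 9*n + 14)/(n^2 + 10*n + 21)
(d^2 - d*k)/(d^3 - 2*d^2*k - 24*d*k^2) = (-d + k)/(-d^2 + 2*d*k + 24*k^2)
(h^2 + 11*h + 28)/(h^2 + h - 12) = (h + 7)/(h - 3)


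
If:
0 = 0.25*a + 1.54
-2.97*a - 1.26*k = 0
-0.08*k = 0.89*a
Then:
No Solution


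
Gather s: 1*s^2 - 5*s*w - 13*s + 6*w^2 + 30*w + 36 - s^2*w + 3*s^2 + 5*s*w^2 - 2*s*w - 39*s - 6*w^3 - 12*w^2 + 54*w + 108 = s^2*(4 - w) + s*(5*w^2 - 7*w - 52) - 6*w^3 - 6*w^2 + 84*w + 144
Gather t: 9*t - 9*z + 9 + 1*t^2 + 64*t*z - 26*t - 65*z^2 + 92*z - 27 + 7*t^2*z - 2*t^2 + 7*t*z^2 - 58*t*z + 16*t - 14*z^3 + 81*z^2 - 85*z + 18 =t^2*(7*z - 1) + t*(7*z^2 + 6*z - 1) - 14*z^3 + 16*z^2 - 2*z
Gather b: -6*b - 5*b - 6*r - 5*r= -11*b - 11*r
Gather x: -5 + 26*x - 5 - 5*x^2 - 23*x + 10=-5*x^2 + 3*x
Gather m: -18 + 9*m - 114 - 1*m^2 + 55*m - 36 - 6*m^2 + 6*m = -7*m^2 + 70*m - 168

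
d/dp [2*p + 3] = 2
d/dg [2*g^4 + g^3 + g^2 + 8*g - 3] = 8*g^3 + 3*g^2 + 2*g + 8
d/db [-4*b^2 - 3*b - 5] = -8*b - 3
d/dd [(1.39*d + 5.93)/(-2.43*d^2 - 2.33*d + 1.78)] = (3.3777*d^2 + 28.8198*d + 16.2911)/(5.9049*d^4 + 11.3238*d^3 - 3.2219*d^2 - 8.2948*d + 3.1684)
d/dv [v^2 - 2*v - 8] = 2*v - 2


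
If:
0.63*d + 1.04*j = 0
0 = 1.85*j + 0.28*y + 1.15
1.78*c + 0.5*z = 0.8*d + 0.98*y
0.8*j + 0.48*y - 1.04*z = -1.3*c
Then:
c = 0.482167903497865*z + 0.405666838025726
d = 0.287623155603003*z + 1.00523704770745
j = -0.17423325772105*z - 0.608941673130476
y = 1.15118402422836*z - 0.0837782311022142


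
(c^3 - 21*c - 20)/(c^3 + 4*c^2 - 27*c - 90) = (c^2 + 5*c + 4)/(c^2 + 9*c + 18)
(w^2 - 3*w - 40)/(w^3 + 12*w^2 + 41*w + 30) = (w - 8)/(w^2 + 7*w + 6)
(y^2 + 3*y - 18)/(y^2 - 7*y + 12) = (y + 6)/(y - 4)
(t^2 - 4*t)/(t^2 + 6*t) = (t - 4)/(t + 6)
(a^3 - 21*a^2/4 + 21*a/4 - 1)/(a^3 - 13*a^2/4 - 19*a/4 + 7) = (4*a - 1)/(4*a + 7)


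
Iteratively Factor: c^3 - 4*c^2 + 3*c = (c)*(c^2 - 4*c + 3) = c*(c - 3)*(c - 1)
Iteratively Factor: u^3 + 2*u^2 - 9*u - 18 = (u + 2)*(u^2 - 9) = (u - 3)*(u + 2)*(u + 3)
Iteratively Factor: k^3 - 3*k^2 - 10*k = (k)*(k^2 - 3*k - 10) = k*(k - 5)*(k + 2)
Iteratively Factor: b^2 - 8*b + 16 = (b - 4)*(b - 4)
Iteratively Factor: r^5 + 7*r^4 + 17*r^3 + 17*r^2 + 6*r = (r)*(r^4 + 7*r^3 + 17*r^2 + 17*r + 6) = r*(r + 3)*(r^3 + 4*r^2 + 5*r + 2) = r*(r + 1)*(r + 3)*(r^2 + 3*r + 2) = r*(r + 1)^2*(r + 3)*(r + 2)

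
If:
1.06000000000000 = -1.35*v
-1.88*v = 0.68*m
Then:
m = 2.17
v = -0.79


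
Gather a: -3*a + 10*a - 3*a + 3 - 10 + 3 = 4*a - 4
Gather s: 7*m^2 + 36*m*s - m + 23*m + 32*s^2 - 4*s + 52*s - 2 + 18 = 7*m^2 + 22*m + 32*s^2 + s*(36*m + 48) + 16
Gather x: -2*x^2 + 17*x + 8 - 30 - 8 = -2*x^2 + 17*x - 30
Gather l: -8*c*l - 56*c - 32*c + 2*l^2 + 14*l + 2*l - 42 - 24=-88*c + 2*l^2 + l*(16 - 8*c) - 66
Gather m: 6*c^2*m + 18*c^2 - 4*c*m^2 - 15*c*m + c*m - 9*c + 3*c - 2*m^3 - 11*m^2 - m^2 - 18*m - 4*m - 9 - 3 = 18*c^2 - 6*c - 2*m^3 + m^2*(-4*c - 12) + m*(6*c^2 - 14*c - 22) - 12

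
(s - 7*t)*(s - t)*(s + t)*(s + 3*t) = s^4 - 4*s^3*t - 22*s^2*t^2 + 4*s*t^3 + 21*t^4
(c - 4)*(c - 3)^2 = c^3 - 10*c^2 + 33*c - 36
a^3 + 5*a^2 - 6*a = a*(a - 1)*(a + 6)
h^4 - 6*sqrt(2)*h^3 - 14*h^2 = h^2*(h - 7*sqrt(2))*(h + sqrt(2))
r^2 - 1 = (r - 1)*(r + 1)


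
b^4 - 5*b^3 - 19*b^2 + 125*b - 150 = (b - 5)*(b - 3)*(b - 2)*(b + 5)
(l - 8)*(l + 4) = l^2 - 4*l - 32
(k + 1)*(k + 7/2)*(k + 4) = k^3 + 17*k^2/2 + 43*k/2 + 14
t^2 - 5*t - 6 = (t - 6)*(t + 1)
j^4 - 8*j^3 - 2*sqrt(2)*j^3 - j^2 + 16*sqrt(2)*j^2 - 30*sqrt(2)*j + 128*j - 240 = (j - 5)*(j - 3)*(j - 4*sqrt(2))*(j + 2*sqrt(2))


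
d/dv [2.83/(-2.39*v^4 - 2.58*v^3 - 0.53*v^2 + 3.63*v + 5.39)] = (27.0548*v^3 + 21.9042*v^2 + 2.9998*v - 10.2729)/(2.39*v^4 + 2.58*v^3 + 0.53*v^2 - 3.63*v - 5.39)^2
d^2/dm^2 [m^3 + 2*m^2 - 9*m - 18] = 6*m + 4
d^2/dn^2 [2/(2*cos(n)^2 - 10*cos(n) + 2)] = (4*sin(n)^4 - 23*sin(n)^2 + 95*cos(n)/4 - 15*cos(3*n)/4 - 29)/(sin(n)^2 + 5*cos(n) - 2)^3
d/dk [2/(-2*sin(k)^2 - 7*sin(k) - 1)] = 2*(4*sin(k) + 7)*cos(k)/(7*sin(k) - cos(2*k) + 2)^2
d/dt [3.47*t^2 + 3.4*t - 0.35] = 6.94*t + 3.4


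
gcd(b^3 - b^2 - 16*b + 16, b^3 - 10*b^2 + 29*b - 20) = b^2 - 5*b + 4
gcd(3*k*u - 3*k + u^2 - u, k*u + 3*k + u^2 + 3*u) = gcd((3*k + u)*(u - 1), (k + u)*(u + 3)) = 1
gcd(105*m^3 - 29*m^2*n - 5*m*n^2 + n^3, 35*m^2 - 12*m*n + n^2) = 7*m - n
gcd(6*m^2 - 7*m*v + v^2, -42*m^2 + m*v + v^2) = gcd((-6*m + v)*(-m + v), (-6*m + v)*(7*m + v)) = -6*m + v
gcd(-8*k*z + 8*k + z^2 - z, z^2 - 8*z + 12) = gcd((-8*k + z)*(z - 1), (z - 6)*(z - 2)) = 1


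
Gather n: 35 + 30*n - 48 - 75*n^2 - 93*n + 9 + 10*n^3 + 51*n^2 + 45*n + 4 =10*n^3 - 24*n^2 - 18*n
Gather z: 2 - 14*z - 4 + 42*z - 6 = 28*z - 8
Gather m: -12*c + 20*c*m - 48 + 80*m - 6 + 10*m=-12*c + m*(20*c + 90) - 54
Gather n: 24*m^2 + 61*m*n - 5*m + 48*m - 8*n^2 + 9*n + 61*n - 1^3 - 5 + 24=24*m^2 + 43*m - 8*n^2 + n*(61*m + 70) + 18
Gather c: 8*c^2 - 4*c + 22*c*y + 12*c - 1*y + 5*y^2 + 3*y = 8*c^2 + c*(22*y + 8) + 5*y^2 + 2*y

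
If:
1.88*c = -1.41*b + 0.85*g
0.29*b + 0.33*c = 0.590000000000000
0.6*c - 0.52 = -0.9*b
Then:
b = -1.48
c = 3.09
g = 4.38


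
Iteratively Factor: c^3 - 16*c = (c + 4)*(c^2 - 4*c) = c*(c + 4)*(c - 4)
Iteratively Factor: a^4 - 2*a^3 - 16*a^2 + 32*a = (a - 2)*(a^3 - 16*a) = a*(a - 2)*(a^2 - 16) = a*(a - 2)*(a + 4)*(a - 4)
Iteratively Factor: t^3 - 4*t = (t - 2)*(t^2 + 2*t) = t*(t - 2)*(t + 2)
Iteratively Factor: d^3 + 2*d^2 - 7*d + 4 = (d - 1)*(d^2 + 3*d - 4) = (d - 1)^2*(d + 4)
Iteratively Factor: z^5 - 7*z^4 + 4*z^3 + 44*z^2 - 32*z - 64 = (z - 2)*(z^4 - 5*z^3 - 6*z^2 + 32*z + 32) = (z - 2)*(z + 2)*(z^3 - 7*z^2 + 8*z + 16) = (z - 2)*(z + 1)*(z + 2)*(z^2 - 8*z + 16) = (z - 4)*(z - 2)*(z + 1)*(z + 2)*(z - 4)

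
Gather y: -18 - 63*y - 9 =-63*y - 27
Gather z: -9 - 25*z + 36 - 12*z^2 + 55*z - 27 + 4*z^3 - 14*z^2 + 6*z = 4*z^3 - 26*z^2 + 36*z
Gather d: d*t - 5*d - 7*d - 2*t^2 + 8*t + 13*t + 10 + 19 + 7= d*(t - 12) - 2*t^2 + 21*t + 36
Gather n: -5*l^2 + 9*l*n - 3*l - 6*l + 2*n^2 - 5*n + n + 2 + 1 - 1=-5*l^2 - 9*l + 2*n^2 + n*(9*l - 4) + 2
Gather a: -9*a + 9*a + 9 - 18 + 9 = 0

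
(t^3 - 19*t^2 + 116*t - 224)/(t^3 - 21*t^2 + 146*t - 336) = (t - 4)/(t - 6)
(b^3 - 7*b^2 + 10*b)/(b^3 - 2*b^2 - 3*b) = (-b^2 + 7*b - 10)/(-b^2 + 2*b + 3)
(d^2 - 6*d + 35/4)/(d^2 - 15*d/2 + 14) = (d - 5/2)/(d - 4)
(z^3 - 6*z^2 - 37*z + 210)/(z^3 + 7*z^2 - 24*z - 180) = (z - 7)/(z + 6)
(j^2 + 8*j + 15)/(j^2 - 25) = (j + 3)/(j - 5)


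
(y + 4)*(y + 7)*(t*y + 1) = t*y^3 + 11*t*y^2 + 28*t*y + y^2 + 11*y + 28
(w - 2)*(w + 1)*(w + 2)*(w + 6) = w^4 + 7*w^3 + 2*w^2 - 28*w - 24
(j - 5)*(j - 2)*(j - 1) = j^3 - 8*j^2 + 17*j - 10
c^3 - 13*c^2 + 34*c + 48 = (c - 8)*(c - 6)*(c + 1)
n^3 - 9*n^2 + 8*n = n*(n - 8)*(n - 1)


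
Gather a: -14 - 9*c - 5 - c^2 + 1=-c^2 - 9*c - 18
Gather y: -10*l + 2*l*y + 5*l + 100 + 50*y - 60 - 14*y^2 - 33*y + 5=-5*l - 14*y^2 + y*(2*l + 17) + 45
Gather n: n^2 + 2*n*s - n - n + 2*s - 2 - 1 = n^2 + n*(2*s - 2) + 2*s - 3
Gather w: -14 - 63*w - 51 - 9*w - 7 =-72*w - 72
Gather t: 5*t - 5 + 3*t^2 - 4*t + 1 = 3*t^2 + t - 4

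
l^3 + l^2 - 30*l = l*(l - 5)*(l + 6)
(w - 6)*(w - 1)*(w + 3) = w^3 - 4*w^2 - 15*w + 18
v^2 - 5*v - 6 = (v - 6)*(v + 1)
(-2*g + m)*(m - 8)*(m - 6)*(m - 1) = -2*g*m^3 + 30*g*m^2 - 124*g*m + 96*g + m^4 - 15*m^3 + 62*m^2 - 48*m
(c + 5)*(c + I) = c^2 + 5*c + I*c + 5*I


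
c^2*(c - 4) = c^3 - 4*c^2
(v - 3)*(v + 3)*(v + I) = v^3 + I*v^2 - 9*v - 9*I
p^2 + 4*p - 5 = (p - 1)*(p + 5)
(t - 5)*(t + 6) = t^2 + t - 30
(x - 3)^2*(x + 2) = x^3 - 4*x^2 - 3*x + 18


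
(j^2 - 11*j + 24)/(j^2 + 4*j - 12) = (j^2 - 11*j + 24)/(j^2 + 4*j - 12)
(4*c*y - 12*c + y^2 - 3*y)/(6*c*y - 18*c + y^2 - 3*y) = (4*c + y)/(6*c + y)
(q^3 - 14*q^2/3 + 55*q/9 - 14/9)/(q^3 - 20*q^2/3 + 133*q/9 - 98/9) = (3*q - 1)/(3*q - 7)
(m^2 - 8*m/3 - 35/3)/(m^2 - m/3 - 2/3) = (-3*m^2 + 8*m + 35)/(-3*m^2 + m + 2)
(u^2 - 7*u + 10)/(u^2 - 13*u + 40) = (u - 2)/(u - 8)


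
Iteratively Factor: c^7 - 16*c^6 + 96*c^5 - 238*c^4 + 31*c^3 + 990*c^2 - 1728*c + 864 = (c - 1)*(c^6 - 15*c^5 + 81*c^4 - 157*c^3 - 126*c^2 + 864*c - 864) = (c - 1)*(c + 2)*(c^5 - 17*c^4 + 115*c^3 - 387*c^2 + 648*c - 432) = (c - 4)*(c - 1)*(c + 2)*(c^4 - 13*c^3 + 63*c^2 - 135*c + 108) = (c - 4)*(c - 3)*(c - 1)*(c + 2)*(c^3 - 10*c^2 + 33*c - 36) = (c - 4)^2*(c - 3)*(c - 1)*(c + 2)*(c^2 - 6*c + 9) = (c - 4)^2*(c - 3)^2*(c - 1)*(c + 2)*(c - 3)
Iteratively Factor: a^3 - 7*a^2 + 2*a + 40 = (a - 5)*(a^2 - 2*a - 8) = (a - 5)*(a + 2)*(a - 4)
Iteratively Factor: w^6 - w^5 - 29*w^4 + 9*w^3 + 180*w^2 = (w + 3)*(w^5 - 4*w^4 - 17*w^3 + 60*w^2) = (w - 5)*(w + 3)*(w^4 + w^3 - 12*w^2) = (w - 5)*(w + 3)*(w + 4)*(w^3 - 3*w^2) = (w - 5)*(w - 3)*(w + 3)*(w + 4)*(w^2) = w*(w - 5)*(w - 3)*(w + 3)*(w + 4)*(w)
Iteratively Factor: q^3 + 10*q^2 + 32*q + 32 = (q + 2)*(q^2 + 8*q + 16) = (q + 2)*(q + 4)*(q + 4)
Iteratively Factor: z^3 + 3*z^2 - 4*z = (z + 4)*(z^2 - z) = z*(z + 4)*(z - 1)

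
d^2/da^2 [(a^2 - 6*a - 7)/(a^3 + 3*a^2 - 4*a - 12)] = 2*(a^6 - 18*a^5 - 84*a^4 - 150*a^3 - 429*a^2 - 648*a + 68)/(a^9 + 9*a^8 + 15*a^7 - 81*a^6 - 276*a^5 + 108*a^4 + 1232*a^3 + 720*a^2 - 1728*a - 1728)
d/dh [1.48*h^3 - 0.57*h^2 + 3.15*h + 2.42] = 4.44*h^2 - 1.14*h + 3.15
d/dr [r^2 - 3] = 2*r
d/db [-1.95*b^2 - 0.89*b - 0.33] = -3.9*b - 0.89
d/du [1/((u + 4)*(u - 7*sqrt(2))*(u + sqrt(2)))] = (-(u + 4)*(u - 7*sqrt(2)) - (u + 4)*(u + sqrt(2)) - (u - 7*sqrt(2))*(u + sqrt(2)))/((u + 4)^2*(u - 7*sqrt(2))^2*(u + sqrt(2))^2)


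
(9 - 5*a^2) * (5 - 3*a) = 15*a^3 - 25*a^2 - 27*a + 45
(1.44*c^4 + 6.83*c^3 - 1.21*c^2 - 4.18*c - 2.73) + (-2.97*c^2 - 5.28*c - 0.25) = 1.44*c^4 + 6.83*c^3 - 4.18*c^2 - 9.46*c - 2.98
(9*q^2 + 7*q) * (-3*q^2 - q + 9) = -27*q^4 - 30*q^3 + 74*q^2 + 63*q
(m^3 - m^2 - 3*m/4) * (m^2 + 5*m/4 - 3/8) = m^5 + m^4/4 - 19*m^3/8 - 9*m^2/16 + 9*m/32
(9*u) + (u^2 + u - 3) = u^2 + 10*u - 3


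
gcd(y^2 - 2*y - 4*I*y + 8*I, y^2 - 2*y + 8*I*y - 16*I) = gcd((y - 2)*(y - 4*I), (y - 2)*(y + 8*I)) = y - 2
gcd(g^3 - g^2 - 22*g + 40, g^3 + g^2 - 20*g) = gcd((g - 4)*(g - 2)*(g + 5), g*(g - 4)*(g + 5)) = g^2 + g - 20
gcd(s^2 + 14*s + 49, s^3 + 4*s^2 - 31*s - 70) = s + 7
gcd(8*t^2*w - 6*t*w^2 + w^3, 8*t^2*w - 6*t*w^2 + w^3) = 8*t^2*w - 6*t*w^2 + w^3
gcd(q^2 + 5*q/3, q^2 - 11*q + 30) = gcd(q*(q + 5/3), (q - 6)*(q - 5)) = 1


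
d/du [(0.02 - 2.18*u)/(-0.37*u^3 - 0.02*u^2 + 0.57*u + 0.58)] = (-1.6132*u^3 - 0.0214*u^2 + 0.000799999999999912*u - 1.2758)/(0.1369*u^6 + 0.0148*u^5 - 0.4214*u^4 - 0.452*u^3 + 0.3017*u^2 + 0.6612*u + 0.3364)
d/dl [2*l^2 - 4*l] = 4*l - 4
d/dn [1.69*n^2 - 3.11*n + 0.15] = 3.38*n - 3.11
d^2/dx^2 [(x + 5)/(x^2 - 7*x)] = 2*(x*(2 - 3*x)*(x - 7) + (x + 5)*(2*x - 7)^2)/(x^3*(x - 7)^3)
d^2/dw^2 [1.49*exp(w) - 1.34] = 1.49*exp(w)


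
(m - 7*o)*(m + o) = m^2 - 6*m*o - 7*o^2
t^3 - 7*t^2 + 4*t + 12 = (t - 6)*(t - 2)*(t + 1)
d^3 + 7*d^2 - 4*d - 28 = (d - 2)*(d + 2)*(d + 7)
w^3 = w^3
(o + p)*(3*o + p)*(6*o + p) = 18*o^3 + 27*o^2*p + 10*o*p^2 + p^3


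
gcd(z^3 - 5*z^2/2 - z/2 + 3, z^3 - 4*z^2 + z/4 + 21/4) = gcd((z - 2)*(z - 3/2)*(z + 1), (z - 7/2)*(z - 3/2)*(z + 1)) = z^2 - z/2 - 3/2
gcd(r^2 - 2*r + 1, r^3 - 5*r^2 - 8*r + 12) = r - 1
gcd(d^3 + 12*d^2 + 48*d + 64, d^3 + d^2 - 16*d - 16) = d + 4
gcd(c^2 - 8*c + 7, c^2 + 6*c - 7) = c - 1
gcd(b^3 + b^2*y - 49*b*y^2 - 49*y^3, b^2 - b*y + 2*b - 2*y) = 1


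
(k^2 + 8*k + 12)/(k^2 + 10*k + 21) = (k^2 + 8*k + 12)/(k^2 + 10*k + 21)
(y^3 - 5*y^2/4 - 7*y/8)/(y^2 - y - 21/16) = 2*y*(2*y + 1)/(4*y + 3)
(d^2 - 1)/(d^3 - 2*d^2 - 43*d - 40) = (d - 1)/(d^2 - 3*d - 40)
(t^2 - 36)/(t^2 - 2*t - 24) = (t + 6)/(t + 4)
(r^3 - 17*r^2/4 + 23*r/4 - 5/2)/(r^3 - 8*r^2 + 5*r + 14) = (4*r^2 - 9*r + 5)/(4*(r^2 - 6*r - 7))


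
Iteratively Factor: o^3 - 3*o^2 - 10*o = (o)*(o^2 - 3*o - 10) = o*(o + 2)*(o - 5)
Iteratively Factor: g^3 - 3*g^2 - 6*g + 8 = (g - 4)*(g^2 + g - 2) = (g - 4)*(g - 1)*(g + 2)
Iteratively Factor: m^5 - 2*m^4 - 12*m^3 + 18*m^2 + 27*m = (m - 3)*(m^4 + m^3 - 9*m^2 - 9*m) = (m - 3)*(m + 1)*(m^3 - 9*m) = m*(m - 3)*(m + 1)*(m^2 - 9) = m*(m - 3)^2*(m + 1)*(m + 3)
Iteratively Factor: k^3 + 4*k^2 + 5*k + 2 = (k + 1)*(k^2 + 3*k + 2) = (k + 1)*(k + 2)*(k + 1)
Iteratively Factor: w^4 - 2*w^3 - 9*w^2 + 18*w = (w - 2)*(w^3 - 9*w) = (w - 2)*(w + 3)*(w^2 - 3*w) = w*(w - 2)*(w + 3)*(w - 3)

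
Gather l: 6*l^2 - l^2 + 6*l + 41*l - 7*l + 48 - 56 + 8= 5*l^2 + 40*l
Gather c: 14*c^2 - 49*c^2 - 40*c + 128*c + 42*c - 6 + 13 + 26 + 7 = -35*c^2 + 130*c + 40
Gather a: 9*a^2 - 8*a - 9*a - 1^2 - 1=9*a^2 - 17*a - 2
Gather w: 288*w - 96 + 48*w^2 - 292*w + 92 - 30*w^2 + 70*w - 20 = 18*w^2 + 66*w - 24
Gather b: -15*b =-15*b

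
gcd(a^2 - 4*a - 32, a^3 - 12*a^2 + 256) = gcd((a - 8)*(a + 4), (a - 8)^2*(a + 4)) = a^2 - 4*a - 32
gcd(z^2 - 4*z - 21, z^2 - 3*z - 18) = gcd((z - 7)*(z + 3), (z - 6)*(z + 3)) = z + 3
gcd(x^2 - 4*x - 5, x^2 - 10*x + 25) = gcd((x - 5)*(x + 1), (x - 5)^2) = x - 5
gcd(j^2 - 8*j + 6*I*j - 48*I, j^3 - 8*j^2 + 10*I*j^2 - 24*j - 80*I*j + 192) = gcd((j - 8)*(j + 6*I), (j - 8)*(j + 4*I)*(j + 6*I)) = j^2 + j*(-8 + 6*I) - 48*I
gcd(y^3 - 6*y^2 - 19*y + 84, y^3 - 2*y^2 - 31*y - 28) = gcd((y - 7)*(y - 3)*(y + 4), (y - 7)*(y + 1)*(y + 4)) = y^2 - 3*y - 28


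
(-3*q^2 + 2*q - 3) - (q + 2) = -3*q^2 + q - 5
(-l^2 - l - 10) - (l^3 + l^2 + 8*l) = -l^3 - 2*l^2 - 9*l - 10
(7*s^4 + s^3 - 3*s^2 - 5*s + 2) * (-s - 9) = -7*s^5 - 64*s^4 - 6*s^3 + 32*s^2 + 43*s - 18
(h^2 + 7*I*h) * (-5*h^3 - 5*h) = -5*h^5 - 35*I*h^4 - 5*h^3 - 35*I*h^2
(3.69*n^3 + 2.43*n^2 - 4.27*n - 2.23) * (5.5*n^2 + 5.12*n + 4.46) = 20.295*n^5 + 32.2578*n^4 + 5.414*n^3 - 23.2896*n^2 - 30.4618*n - 9.9458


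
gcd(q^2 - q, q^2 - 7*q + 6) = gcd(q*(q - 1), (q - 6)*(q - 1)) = q - 1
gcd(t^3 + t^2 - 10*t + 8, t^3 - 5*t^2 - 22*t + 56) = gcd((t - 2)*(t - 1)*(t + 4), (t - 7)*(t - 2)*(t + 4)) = t^2 + 2*t - 8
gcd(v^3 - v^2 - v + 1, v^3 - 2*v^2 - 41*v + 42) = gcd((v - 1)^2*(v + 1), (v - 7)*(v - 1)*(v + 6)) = v - 1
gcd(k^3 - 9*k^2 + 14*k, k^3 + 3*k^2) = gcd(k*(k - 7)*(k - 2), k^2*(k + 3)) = k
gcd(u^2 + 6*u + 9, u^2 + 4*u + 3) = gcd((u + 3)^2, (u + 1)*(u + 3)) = u + 3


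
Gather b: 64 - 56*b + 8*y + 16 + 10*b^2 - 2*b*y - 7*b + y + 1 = 10*b^2 + b*(-2*y - 63) + 9*y + 81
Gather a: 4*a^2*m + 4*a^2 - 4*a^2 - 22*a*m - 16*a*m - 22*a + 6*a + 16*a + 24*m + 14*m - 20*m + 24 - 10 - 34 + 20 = 4*a^2*m - 38*a*m + 18*m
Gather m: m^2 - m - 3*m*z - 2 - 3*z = m^2 + m*(-3*z - 1) - 3*z - 2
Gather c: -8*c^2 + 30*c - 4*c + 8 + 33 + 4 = -8*c^2 + 26*c + 45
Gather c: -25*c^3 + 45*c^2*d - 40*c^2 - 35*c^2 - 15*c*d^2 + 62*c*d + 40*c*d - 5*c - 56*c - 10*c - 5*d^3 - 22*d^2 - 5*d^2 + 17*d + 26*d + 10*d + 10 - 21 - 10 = -25*c^3 + c^2*(45*d - 75) + c*(-15*d^2 + 102*d - 71) - 5*d^3 - 27*d^2 + 53*d - 21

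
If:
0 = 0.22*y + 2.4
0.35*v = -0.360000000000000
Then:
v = -1.03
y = -10.91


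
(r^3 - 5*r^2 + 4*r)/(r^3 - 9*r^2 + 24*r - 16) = r/(r - 4)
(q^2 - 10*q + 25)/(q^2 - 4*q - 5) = (q - 5)/(q + 1)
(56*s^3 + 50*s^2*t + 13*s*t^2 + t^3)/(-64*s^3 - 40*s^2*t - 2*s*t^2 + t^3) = (-7*s - t)/(8*s - t)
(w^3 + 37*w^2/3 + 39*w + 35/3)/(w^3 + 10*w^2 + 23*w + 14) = (3*w^2 + 16*w + 5)/(3*(w^2 + 3*w + 2))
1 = 1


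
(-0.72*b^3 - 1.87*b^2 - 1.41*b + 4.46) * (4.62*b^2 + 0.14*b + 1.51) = -3.3264*b^5 - 8.7402*b^4 - 7.8632*b^3 + 17.5841*b^2 - 1.5047*b + 6.7346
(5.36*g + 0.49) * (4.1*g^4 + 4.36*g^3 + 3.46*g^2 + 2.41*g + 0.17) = 21.976*g^5 + 25.3786*g^4 + 20.682*g^3 + 14.613*g^2 + 2.0921*g + 0.0833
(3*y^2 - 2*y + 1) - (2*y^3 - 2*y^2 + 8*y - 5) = -2*y^3 + 5*y^2 - 10*y + 6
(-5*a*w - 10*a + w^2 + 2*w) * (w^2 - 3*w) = -5*a*w^3 + 5*a*w^2 + 30*a*w + w^4 - w^3 - 6*w^2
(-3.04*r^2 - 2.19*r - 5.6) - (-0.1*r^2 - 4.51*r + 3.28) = -2.94*r^2 + 2.32*r - 8.88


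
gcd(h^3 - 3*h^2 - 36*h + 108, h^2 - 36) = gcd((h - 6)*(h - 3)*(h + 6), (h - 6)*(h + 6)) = h^2 - 36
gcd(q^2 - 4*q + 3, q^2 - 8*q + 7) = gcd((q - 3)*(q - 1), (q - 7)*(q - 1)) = q - 1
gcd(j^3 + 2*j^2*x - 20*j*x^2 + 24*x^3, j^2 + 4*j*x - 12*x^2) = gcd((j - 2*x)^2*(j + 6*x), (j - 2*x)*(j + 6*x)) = -j^2 - 4*j*x + 12*x^2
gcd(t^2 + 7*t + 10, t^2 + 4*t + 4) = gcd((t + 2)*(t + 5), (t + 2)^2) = t + 2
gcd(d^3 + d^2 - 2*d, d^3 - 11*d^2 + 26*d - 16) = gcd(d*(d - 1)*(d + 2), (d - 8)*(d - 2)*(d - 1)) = d - 1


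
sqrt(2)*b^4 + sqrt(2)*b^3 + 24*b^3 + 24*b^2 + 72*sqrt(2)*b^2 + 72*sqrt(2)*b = b*(b + 6*sqrt(2))^2*(sqrt(2)*b + sqrt(2))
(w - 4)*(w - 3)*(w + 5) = w^3 - 2*w^2 - 23*w + 60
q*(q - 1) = q^2 - q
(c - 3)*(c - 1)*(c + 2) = c^3 - 2*c^2 - 5*c + 6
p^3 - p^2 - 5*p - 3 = (p - 3)*(p + 1)^2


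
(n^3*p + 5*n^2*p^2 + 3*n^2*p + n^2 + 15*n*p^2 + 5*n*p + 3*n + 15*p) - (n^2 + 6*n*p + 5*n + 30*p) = n^3*p + 5*n^2*p^2 + 3*n^2*p + 15*n*p^2 - n*p - 2*n - 15*p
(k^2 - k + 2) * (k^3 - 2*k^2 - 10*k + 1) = k^5 - 3*k^4 - 6*k^3 + 7*k^2 - 21*k + 2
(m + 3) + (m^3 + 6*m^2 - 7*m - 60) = m^3 + 6*m^2 - 6*m - 57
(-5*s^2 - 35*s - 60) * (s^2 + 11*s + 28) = -5*s^4 - 90*s^3 - 585*s^2 - 1640*s - 1680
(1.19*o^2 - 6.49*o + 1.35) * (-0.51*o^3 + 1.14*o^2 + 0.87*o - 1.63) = -0.6069*o^5 + 4.6665*o^4 - 7.0518*o^3 - 6.047*o^2 + 11.7532*o - 2.2005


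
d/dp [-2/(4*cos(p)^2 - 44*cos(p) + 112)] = (11 - 2*cos(p))*sin(p)/(2*(cos(p)^2 - 11*cos(p) + 28)^2)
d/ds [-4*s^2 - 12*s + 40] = -8*s - 12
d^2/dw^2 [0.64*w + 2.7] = 0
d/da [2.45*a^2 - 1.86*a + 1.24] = 4.9*a - 1.86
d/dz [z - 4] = 1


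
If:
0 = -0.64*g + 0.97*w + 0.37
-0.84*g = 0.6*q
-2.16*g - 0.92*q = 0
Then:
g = 0.00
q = 0.00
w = -0.38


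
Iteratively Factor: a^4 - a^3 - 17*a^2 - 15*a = (a + 1)*(a^3 - 2*a^2 - 15*a) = (a + 1)*(a + 3)*(a^2 - 5*a) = (a - 5)*(a + 1)*(a + 3)*(a)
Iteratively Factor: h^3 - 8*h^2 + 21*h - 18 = (h - 3)*(h^2 - 5*h + 6) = (h - 3)^2*(h - 2)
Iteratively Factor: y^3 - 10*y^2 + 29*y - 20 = (y - 1)*(y^2 - 9*y + 20) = (y - 5)*(y - 1)*(y - 4)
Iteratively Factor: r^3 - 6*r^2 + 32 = (r + 2)*(r^2 - 8*r + 16) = (r - 4)*(r + 2)*(r - 4)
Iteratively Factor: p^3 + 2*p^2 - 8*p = (p - 2)*(p^2 + 4*p) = p*(p - 2)*(p + 4)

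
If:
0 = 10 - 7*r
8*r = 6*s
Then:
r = 10/7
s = 40/21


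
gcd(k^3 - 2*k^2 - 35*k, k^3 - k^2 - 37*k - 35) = k^2 - 2*k - 35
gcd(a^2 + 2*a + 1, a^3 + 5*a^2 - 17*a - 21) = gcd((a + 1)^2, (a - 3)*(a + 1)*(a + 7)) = a + 1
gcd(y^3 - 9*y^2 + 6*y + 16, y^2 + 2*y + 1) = y + 1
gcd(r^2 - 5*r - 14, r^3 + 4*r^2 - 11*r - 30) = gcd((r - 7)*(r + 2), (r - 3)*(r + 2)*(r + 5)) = r + 2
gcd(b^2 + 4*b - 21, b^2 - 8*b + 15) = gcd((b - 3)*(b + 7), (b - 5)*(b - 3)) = b - 3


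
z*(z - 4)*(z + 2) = z^3 - 2*z^2 - 8*z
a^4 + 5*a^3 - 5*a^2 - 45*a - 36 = (a - 3)*(a + 1)*(a + 3)*(a + 4)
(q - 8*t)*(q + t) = q^2 - 7*q*t - 8*t^2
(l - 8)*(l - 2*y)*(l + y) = l^3 - l^2*y - 8*l^2 - 2*l*y^2 + 8*l*y + 16*y^2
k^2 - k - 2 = (k - 2)*(k + 1)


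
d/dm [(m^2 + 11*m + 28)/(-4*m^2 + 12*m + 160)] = (7*m^2 + 68*m + 178)/(2*(m^4 - 6*m^3 - 71*m^2 + 240*m + 1600))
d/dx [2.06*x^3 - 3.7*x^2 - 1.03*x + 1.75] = 6.18*x^2 - 7.4*x - 1.03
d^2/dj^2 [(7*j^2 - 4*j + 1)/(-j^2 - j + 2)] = 2*(11*j^3 - 45*j^2 + 21*j - 23)/(j^6 + 3*j^5 - 3*j^4 - 11*j^3 + 6*j^2 + 12*j - 8)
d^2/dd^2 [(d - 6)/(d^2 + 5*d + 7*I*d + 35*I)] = 2*((d - 6)*(2*d + 5 + 7*I)^2 + (-3*d + 1 - 7*I)*(d^2 + 5*d + 7*I*d + 35*I))/(d^2 + 5*d + 7*I*d + 35*I)^3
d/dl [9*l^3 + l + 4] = 27*l^2 + 1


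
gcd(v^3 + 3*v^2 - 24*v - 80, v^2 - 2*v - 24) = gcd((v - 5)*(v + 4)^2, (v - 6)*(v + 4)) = v + 4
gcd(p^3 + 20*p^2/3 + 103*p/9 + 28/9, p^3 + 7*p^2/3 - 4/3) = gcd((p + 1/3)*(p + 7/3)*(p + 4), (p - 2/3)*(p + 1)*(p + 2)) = 1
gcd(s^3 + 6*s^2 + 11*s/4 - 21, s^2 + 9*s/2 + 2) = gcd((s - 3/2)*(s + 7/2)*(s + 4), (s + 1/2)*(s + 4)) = s + 4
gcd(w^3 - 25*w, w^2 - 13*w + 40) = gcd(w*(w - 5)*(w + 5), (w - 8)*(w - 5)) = w - 5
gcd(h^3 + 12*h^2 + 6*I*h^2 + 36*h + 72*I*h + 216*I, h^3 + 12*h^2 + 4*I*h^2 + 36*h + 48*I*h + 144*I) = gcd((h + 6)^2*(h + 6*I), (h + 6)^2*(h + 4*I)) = h^2 + 12*h + 36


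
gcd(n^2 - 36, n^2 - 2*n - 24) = n - 6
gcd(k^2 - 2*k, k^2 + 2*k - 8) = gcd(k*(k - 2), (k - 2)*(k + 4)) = k - 2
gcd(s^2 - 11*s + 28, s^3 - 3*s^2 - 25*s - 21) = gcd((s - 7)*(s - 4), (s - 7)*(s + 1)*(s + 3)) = s - 7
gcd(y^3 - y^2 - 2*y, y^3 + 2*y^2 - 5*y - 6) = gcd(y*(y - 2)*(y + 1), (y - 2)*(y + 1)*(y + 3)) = y^2 - y - 2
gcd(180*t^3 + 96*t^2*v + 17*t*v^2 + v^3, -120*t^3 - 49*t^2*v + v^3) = 5*t + v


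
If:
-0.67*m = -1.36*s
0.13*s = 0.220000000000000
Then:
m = 3.44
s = 1.69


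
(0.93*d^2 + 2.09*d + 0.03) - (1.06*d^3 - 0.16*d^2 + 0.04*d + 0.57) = -1.06*d^3 + 1.09*d^2 + 2.05*d - 0.54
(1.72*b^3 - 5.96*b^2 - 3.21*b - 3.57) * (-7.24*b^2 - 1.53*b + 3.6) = -12.4528*b^5 + 40.5188*b^4 + 38.5512*b^3 + 9.3021*b^2 - 6.0939*b - 12.852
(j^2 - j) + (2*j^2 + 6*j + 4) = 3*j^2 + 5*j + 4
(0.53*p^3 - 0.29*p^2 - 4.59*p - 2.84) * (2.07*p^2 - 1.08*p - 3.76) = 1.0971*p^5 - 1.1727*p^4 - 11.1809*p^3 + 0.168800000000001*p^2 + 20.3256*p + 10.6784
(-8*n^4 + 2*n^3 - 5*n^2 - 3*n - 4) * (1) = -8*n^4 + 2*n^3 - 5*n^2 - 3*n - 4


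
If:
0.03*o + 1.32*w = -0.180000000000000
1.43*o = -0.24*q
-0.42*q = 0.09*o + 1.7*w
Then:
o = -0.09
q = 0.56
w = -0.13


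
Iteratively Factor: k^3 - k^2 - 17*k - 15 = (k + 3)*(k^2 - 4*k - 5) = (k - 5)*(k + 3)*(k + 1)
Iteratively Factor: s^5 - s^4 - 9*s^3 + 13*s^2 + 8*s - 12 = (s - 1)*(s^4 - 9*s^2 + 4*s + 12) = (s - 2)*(s - 1)*(s^3 + 2*s^2 - 5*s - 6) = (s - 2)*(s - 1)*(s + 3)*(s^2 - s - 2) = (s - 2)^2*(s - 1)*(s + 3)*(s + 1)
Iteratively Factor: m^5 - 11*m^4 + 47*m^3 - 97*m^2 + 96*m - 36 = (m - 3)*(m^4 - 8*m^3 + 23*m^2 - 28*m + 12) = (m - 3)*(m - 2)*(m^3 - 6*m^2 + 11*m - 6) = (m - 3)*(m - 2)*(m - 1)*(m^2 - 5*m + 6) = (m - 3)^2*(m - 2)*(m - 1)*(m - 2)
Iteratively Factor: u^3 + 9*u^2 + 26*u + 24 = (u + 3)*(u^2 + 6*u + 8) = (u + 2)*(u + 3)*(u + 4)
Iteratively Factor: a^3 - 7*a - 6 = (a + 1)*(a^2 - a - 6) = (a - 3)*(a + 1)*(a + 2)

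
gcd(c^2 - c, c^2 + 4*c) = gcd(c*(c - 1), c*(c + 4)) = c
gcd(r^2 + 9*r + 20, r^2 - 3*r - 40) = r + 5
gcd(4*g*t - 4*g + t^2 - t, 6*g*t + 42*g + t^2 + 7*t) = 1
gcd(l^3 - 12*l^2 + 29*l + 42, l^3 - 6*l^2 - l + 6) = l^2 - 5*l - 6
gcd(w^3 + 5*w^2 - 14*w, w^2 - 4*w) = w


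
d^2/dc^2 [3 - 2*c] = 0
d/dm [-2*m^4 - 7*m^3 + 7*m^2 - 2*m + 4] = -8*m^3 - 21*m^2 + 14*m - 2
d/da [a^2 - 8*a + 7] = 2*a - 8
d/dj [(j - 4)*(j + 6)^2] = (j + 6)*(3*j - 2)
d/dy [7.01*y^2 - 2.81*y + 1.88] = 14.02*y - 2.81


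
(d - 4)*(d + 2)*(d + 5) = d^3 + 3*d^2 - 18*d - 40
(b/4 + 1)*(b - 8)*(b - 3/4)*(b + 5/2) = b^4/4 - 9*b^3/16 - 327*b^2/32 - 97*b/8 + 15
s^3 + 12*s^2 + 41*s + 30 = (s + 1)*(s + 5)*(s + 6)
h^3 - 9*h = h*(h - 3)*(h + 3)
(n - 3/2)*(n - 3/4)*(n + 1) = n^3 - 5*n^2/4 - 9*n/8 + 9/8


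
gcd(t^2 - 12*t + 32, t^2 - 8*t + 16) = t - 4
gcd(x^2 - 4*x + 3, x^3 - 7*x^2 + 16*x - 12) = x - 3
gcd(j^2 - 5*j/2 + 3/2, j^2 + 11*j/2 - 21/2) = j - 3/2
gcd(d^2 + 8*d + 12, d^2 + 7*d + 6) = d + 6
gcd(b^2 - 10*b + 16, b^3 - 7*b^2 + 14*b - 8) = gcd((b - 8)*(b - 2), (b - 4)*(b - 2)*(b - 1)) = b - 2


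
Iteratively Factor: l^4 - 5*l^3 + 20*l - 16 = (l + 2)*(l^3 - 7*l^2 + 14*l - 8) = (l - 1)*(l + 2)*(l^2 - 6*l + 8) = (l - 2)*(l - 1)*(l + 2)*(l - 4)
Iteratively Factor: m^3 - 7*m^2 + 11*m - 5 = (m - 1)*(m^2 - 6*m + 5) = (m - 5)*(m - 1)*(m - 1)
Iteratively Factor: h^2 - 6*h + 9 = (h - 3)*(h - 3)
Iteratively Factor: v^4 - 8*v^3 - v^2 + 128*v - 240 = (v + 4)*(v^3 - 12*v^2 + 47*v - 60) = (v - 4)*(v + 4)*(v^2 - 8*v + 15) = (v - 4)*(v - 3)*(v + 4)*(v - 5)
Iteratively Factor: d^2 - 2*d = (d - 2)*(d)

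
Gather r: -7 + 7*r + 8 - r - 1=6*r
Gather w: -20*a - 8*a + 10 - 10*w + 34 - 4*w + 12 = -28*a - 14*w + 56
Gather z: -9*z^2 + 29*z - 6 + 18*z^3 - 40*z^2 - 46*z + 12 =18*z^3 - 49*z^2 - 17*z + 6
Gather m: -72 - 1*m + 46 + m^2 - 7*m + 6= m^2 - 8*m - 20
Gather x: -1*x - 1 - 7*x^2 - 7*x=-7*x^2 - 8*x - 1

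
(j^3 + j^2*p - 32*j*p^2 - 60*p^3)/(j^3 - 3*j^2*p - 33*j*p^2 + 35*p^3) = (j^2 - 4*j*p - 12*p^2)/(j^2 - 8*j*p + 7*p^2)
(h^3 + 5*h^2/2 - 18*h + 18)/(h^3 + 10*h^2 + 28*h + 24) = (h^2 - 7*h/2 + 3)/(h^2 + 4*h + 4)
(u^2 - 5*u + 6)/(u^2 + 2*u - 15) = (u - 2)/(u + 5)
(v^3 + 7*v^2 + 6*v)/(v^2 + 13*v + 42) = v*(v + 1)/(v + 7)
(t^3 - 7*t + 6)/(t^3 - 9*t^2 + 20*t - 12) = (t + 3)/(t - 6)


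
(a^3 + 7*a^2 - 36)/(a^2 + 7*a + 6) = (a^2 + a - 6)/(a + 1)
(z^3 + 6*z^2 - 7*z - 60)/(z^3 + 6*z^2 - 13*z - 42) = (z^2 + 9*z + 20)/(z^2 + 9*z + 14)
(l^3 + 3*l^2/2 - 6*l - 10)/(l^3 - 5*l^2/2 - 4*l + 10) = (l + 2)/(l - 2)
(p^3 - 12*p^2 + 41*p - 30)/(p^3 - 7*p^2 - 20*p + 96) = (p^3 - 12*p^2 + 41*p - 30)/(p^3 - 7*p^2 - 20*p + 96)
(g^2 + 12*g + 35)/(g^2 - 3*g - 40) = (g + 7)/(g - 8)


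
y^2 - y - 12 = (y - 4)*(y + 3)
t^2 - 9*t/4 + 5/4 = (t - 5/4)*(t - 1)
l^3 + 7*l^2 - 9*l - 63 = (l - 3)*(l + 3)*(l + 7)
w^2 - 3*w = w*(w - 3)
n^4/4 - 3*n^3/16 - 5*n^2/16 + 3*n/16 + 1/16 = (n/4 + 1/4)*(n - 1)^2*(n + 1/4)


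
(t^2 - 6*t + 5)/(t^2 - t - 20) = (t - 1)/(t + 4)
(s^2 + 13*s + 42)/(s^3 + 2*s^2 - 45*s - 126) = (s + 7)/(s^2 - 4*s - 21)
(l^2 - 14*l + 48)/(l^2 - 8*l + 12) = (l - 8)/(l - 2)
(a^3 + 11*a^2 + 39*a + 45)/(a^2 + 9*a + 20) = (a^2 + 6*a + 9)/(a + 4)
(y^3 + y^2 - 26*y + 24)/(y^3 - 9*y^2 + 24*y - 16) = (y + 6)/(y - 4)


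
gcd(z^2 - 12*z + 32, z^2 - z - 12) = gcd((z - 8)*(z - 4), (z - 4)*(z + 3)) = z - 4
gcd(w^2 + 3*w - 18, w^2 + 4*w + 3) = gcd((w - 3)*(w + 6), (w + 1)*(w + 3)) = 1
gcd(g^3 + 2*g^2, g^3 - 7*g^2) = g^2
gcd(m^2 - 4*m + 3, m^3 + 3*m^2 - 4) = m - 1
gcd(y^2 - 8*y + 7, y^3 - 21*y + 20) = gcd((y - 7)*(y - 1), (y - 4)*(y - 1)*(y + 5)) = y - 1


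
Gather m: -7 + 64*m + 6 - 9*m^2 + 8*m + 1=-9*m^2 + 72*m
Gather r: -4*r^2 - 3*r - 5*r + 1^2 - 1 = -4*r^2 - 8*r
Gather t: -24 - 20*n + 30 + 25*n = 5*n + 6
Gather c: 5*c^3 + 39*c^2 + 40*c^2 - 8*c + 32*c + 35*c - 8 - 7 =5*c^3 + 79*c^2 + 59*c - 15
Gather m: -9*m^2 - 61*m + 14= -9*m^2 - 61*m + 14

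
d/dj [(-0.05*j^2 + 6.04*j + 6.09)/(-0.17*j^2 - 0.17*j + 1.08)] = (1.0353*j^2 + 1.9626*j + 7.5585)/(0.0289*j^4 + 0.0578*j^3 - 0.3383*j^2 - 0.3672*j + 1.1664)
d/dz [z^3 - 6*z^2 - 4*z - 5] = 3*z^2 - 12*z - 4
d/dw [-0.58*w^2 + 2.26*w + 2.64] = 2.26 - 1.16*w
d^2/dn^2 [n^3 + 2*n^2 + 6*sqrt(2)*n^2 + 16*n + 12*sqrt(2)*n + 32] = 6*n + 4 + 12*sqrt(2)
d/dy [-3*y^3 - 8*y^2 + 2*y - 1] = -9*y^2 - 16*y + 2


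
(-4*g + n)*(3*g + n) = -12*g^2 - g*n + n^2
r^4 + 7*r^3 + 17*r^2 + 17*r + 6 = (r + 1)^2*(r + 2)*(r + 3)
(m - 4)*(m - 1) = m^2 - 5*m + 4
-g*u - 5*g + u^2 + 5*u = (-g + u)*(u + 5)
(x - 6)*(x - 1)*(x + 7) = x^3 - 43*x + 42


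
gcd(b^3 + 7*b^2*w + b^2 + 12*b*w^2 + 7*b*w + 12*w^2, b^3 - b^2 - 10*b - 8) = b + 1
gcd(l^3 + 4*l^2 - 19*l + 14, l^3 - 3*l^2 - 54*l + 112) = l^2 + 5*l - 14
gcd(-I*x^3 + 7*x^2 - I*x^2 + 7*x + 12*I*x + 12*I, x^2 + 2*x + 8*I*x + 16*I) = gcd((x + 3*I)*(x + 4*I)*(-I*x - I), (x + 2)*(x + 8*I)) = 1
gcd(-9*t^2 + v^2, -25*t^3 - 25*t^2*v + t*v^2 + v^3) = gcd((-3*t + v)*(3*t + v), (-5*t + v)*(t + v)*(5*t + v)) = 1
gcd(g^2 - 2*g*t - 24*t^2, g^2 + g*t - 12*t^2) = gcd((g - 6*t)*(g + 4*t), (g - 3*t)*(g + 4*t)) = g + 4*t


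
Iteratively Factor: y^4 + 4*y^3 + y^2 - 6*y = (y)*(y^3 + 4*y^2 + y - 6) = y*(y - 1)*(y^2 + 5*y + 6) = y*(y - 1)*(y + 3)*(y + 2)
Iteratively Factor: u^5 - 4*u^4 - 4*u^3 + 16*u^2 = (u - 4)*(u^4 - 4*u^2) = (u - 4)*(u + 2)*(u^3 - 2*u^2) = (u - 4)*(u - 2)*(u + 2)*(u^2) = u*(u - 4)*(u - 2)*(u + 2)*(u)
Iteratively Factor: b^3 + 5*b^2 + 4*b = (b + 4)*(b^2 + b) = b*(b + 4)*(b + 1)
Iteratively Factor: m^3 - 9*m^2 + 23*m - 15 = (m - 5)*(m^2 - 4*m + 3) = (m - 5)*(m - 3)*(m - 1)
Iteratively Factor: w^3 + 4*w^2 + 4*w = (w + 2)*(w^2 + 2*w) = (w + 2)^2*(w)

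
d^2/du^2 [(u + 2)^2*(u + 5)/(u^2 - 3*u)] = 120*(u^3 + u^2 - 3*u + 3)/(u^3*(u^3 - 9*u^2 + 27*u - 27))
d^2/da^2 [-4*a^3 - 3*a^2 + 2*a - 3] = -24*a - 6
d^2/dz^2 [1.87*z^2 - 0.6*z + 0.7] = 3.74000000000000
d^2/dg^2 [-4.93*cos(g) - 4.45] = 4.93*cos(g)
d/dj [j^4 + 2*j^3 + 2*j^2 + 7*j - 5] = 4*j^3 + 6*j^2 + 4*j + 7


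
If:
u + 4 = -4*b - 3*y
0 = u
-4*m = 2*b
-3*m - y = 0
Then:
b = -8/17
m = 4/17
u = 0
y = -12/17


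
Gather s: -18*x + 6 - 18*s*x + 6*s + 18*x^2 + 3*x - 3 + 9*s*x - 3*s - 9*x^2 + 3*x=s*(3 - 9*x) + 9*x^2 - 12*x + 3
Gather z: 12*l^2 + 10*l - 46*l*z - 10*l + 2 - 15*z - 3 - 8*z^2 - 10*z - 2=12*l^2 - 8*z^2 + z*(-46*l - 25) - 3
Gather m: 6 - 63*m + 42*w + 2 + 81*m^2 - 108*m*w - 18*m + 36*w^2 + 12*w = 81*m^2 + m*(-108*w - 81) + 36*w^2 + 54*w + 8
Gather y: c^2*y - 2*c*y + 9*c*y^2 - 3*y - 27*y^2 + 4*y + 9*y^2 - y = y^2*(9*c - 18) + y*(c^2 - 2*c)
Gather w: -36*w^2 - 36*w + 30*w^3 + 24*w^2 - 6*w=30*w^3 - 12*w^2 - 42*w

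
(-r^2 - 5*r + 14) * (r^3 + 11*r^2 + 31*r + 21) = -r^5 - 16*r^4 - 72*r^3 - 22*r^2 + 329*r + 294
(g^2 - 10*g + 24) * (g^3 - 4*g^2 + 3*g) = g^5 - 14*g^4 + 67*g^3 - 126*g^2 + 72*g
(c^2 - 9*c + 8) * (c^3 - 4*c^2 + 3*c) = c^5 - 13*c^4 + 47*c^3 - 59*c^2 + 24*c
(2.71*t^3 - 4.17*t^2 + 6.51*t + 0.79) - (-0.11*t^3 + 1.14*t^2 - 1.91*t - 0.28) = 2.82*t^3 - 5.31*t^2 + 8.42*t + 1.07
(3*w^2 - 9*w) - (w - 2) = 3*w^2 - 10*w + 2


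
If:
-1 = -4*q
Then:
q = 1/4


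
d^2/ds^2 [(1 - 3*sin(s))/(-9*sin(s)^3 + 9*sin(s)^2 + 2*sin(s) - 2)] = 2*(-486*sin(s)^6 + 243*sin(s)^5 + 297*sin(s)^4 - 396*sin(s)^3 + 333*sin(s)^2 - 148*sin(s) + 10)/((sin(s) - 1)^2*(9*sin(s)^2 - 2)^3)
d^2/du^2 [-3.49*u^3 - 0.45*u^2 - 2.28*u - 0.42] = -20.94*u - 0.9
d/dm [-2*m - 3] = -2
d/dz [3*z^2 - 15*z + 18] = 6*z - 15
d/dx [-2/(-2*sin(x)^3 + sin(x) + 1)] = 2*(1 - 6*sin(x)^2)*cos(x)/(-2*sin(x)^3 + sin(x) + 1)^2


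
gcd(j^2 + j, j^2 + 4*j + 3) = j + 1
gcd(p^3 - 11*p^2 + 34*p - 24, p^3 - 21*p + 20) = p^2 - 5*p + 4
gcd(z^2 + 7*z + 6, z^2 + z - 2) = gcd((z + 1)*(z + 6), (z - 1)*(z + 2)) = 1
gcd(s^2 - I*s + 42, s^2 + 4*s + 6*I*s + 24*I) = s + 6*I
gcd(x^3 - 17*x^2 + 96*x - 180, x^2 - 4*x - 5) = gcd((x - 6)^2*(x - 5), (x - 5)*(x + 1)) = x - 5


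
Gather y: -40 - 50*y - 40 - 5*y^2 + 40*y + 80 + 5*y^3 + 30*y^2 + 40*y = 5*y^3 + 25*y^2 + 30*y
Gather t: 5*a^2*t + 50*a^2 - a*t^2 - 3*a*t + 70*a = 50*a^2 - a*t^2 + 70*a + t*(5*a^2 - 3*a)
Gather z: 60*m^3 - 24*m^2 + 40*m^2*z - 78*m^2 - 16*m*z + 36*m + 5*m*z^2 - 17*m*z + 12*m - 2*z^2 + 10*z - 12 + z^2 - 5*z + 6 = 60*m^3 - 102*m^2 + 48*m + z^2*(5*m - 1) + z*(40*m^2 - 33*m + 5) - 6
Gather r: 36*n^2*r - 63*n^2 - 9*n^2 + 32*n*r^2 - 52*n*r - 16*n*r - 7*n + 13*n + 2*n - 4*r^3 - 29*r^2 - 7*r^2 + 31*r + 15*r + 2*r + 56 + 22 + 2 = -72*n^2 + 8*n - 4*r^3 + r^2*(32*n - 36) + r*(36*n^2 - 68*n + 48) + 80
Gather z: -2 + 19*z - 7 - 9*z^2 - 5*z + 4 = -9*z^2 + 14*z - 5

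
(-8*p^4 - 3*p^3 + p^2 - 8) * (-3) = 24*p^4 + 9*p^3 - 3*p^2 + 24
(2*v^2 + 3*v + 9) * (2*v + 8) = 4*v^3 + 22*v^2 + 42*v + 72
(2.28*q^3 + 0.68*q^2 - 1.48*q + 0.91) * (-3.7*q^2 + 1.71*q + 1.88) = -8.436*q^5 + 1.3828*q^4 + 10.9252*q^3 - 4.6194*q^2 - 1.2263*q + 1.7108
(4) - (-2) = 6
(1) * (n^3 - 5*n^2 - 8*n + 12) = n^3 - 5*n^2 - 8*n + 12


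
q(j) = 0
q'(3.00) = 0.00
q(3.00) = 0.00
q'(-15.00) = 0.00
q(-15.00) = 0.00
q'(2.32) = 0.00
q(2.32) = 0.00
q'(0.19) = 0.00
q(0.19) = 0.00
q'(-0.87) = 0.00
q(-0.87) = 0.00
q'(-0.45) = 0.00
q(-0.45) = 0.00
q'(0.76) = 0.00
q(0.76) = 0.00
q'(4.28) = 0.00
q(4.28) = 0.00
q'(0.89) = 0.00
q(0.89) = 0.00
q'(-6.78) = 0.00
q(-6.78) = 0.00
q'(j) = 0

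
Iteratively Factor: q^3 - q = (q + 1)*(q^2 - q) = q*(q + 1)*(q - 1)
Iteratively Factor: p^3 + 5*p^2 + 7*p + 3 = (p + 3)*(p^2 + 2*p + 1) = (p + 1)*(p + 3)*(p + 1)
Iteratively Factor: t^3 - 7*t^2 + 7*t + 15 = (t + 1)*(t^2 - 8*t + 15) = (t - 5)*(t + 1)*(t - 3)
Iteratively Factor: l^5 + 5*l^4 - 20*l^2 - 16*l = (l + 1)*(l^4 + 4*l^3 - 4*l^2 - 16*l) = (l + 1)*(l + 4)*(l^3 - 4*l) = (l + 1)*(l + 2)*(l + 4)*(l^2 - 2*l) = (l - 2)*(l + 1)*(l + 2)*(l + 4)*(l)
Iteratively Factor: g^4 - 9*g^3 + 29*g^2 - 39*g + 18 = (g - 1)*(g^3 - 8*g^2 + 21*g - 18) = (g - 2)*(g - 1)*(g^2 - 6*g + 9) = (g - 3)*(g - 2)*(g - 1)*(g - 3)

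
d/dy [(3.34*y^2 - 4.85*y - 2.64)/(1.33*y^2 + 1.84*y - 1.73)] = (12.5961*y^2 - 4.534*y + 13.2481)/(1.7689*y^4 + 4.8944*y^3 - 1.2162*y^2 - 6.3664*y + 2.9929)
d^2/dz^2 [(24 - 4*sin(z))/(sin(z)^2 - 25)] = 4*(9*sin(z)^5 - 24*sin(z)^4 - 564*sin(z)^2 + 581*sin(z) - 69*sin(3*z)/2 - sin(5*z)/2 + 300)/((sin(z) - 5)^3*(sin(z) + 5)^3)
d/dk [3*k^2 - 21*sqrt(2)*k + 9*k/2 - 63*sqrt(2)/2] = 6*k - 21*sqrt(2) + 9/2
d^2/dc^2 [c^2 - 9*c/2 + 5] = 2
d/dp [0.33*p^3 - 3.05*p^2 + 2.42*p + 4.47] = 0.99*p^2 - 6.1*p + 2.42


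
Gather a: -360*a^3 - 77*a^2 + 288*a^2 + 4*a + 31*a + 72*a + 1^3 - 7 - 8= -360*a^3 + 211*a^2 + 107*a - 14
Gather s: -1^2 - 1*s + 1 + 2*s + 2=s + 2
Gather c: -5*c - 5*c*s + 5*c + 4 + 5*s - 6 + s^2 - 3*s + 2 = -5*c*s + s^2 + 2*s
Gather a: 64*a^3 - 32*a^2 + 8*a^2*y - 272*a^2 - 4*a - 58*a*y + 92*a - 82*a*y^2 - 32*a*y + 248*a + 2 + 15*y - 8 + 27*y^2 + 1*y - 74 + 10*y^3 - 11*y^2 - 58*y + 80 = 64*a^3 + a^2*(8*y - 304) + a*(-82*y^2 - 90*y + 336) + 10*y^3 + 16*y^2 - 42*y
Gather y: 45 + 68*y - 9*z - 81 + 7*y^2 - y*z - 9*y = 7*y^2 + y*(59 - z) - 9*z - 36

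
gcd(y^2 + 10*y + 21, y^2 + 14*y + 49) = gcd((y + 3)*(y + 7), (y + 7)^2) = y + 7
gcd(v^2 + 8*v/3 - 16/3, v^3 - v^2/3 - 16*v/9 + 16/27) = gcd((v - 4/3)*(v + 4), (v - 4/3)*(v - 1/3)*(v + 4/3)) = v - 4/3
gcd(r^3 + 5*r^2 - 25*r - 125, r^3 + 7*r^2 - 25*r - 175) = r^2 - 25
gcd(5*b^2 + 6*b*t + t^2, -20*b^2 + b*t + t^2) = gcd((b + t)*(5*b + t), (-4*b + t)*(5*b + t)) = 5*b + t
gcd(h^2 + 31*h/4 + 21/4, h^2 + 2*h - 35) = h + 7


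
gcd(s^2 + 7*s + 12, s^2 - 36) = 1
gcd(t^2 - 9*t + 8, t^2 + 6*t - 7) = t - 1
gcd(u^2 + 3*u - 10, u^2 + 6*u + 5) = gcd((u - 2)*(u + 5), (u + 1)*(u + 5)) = u + 5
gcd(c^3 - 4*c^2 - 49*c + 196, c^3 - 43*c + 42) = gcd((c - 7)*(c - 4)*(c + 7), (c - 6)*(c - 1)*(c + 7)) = c + 7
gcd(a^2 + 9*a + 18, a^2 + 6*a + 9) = a + 3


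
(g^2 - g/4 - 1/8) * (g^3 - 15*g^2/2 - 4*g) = g^5 - 31*g^4/4 - 9*g^3/4 + 31*g^2/16 + g/2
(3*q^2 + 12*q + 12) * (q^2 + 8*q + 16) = 3*q^4 + 36*q^3 + 156*q^2 + 288*q + 192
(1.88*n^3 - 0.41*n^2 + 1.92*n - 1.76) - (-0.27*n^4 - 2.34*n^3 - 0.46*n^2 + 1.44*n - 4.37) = 0.27*n^4 + 4.22*n^3 + 0.05*n^2 + 0.48*n + 2.61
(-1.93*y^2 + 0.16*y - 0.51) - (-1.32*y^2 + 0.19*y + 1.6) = -0.61*y^2 - 0.03*y - 2.11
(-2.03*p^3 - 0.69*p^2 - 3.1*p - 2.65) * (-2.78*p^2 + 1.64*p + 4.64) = 5.6434*p^5 - 1.411*p^4 - 1.9328*p^3 - 0.9186*p^2 - 18.73*p - 12.296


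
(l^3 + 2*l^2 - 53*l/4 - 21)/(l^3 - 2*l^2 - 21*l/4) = (l + 4)/l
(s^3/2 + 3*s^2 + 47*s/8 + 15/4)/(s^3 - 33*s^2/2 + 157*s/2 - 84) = (4*s^3 + 24*s^2 + 47*s + 30)/(4*(2*s^3 - 33*s^2 + 157*s - 168))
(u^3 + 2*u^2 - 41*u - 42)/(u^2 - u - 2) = (u^2 + u - 42)/(u - 2)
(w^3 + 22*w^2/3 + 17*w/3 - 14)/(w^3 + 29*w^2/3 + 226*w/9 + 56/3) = 3*(w - 1)/(3*w + 4)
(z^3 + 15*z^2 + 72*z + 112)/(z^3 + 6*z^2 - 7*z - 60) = (z^2 + 11*z + 28)/(z^2 + 2*z - 15)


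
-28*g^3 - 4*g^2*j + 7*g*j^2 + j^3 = (-2*g + j)*(2*g + j)*(7*g + j)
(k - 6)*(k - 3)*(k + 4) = k^3 - 5*k^2 - 18*k + 72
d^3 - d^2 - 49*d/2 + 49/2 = (d - 1)*(d - 7*sqrt(2)/2)*(d + 7*sqrt(2)/2)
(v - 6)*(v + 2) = v^2 - 4*v - 12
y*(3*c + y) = 3*c*y + y^2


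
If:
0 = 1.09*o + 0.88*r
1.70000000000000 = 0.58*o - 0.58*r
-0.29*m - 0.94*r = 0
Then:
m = 5.26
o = 1.31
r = -1.62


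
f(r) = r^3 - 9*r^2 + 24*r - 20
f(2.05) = -0.01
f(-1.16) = -61.51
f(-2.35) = -139.08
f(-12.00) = -3332.00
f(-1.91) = -105.64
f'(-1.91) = 69.32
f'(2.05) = -0.29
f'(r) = 3*r^2 - 18*r + 24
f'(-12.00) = 672.00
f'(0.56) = 14.86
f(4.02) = -4.00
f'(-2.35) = 82.87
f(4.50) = -3.12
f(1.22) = -2.30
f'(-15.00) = 969.00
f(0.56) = -9.21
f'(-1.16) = 48.92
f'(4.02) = 0.12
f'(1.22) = 6.51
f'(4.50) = 3.75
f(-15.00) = -5780.00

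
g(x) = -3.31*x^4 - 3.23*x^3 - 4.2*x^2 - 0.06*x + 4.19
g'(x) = -13.24*x^3 - 9.69*x^2 - 8.4*x - 0.06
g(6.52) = -7051.61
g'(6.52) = -4136.46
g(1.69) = -50.50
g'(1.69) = -105.84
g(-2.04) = -43.07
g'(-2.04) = 89.15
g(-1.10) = -1.37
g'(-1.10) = 15.08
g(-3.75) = -538.88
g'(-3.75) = 593.38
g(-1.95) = -35.57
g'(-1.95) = 77.65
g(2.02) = -94.80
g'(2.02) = -165.70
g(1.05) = -8.27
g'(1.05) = -34.89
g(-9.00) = -19697.71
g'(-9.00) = 8942.61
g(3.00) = -389.11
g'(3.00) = -469.95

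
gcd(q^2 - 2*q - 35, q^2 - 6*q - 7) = q - 7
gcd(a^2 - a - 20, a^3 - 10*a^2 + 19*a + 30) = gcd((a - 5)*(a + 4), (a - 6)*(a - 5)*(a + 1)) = a - 5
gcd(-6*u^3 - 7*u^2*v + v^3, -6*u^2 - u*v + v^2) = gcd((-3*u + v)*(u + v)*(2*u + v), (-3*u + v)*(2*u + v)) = 6*u^2 + u*v - v^2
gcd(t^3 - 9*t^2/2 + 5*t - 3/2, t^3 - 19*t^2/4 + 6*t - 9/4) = t^2 - 4*t + 3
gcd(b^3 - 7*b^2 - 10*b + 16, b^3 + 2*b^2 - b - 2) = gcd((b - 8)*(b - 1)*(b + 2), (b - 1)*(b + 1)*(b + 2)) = b^2 + b - 2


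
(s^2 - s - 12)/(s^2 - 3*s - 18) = (s - 4)/(s - 6)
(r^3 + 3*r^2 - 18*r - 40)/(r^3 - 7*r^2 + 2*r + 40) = (r + 5)/(r - 5)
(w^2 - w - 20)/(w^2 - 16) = (w - 5)/(w - 4)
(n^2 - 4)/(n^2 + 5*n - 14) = (n + 2)/(n + 7)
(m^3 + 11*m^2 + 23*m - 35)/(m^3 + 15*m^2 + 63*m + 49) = (m^2 + 4*m - 5)/(m^2 + 8*m + 7)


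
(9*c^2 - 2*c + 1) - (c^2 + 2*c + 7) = 8*c^2 - 4*c - 6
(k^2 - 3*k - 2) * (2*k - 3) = 2*k^3 - 9*k^2 + 5*k + 6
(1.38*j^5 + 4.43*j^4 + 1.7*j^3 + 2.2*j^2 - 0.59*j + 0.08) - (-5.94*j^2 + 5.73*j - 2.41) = 1.38*j^5 + 4.43*j^4 + 1.7*j^3 + 8.14*j^2 - 6.32*j + 2.49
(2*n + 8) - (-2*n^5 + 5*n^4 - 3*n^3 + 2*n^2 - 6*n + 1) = 2*n^5 - 5*n^4 + 3*n^3 - 2*n^2 + 8*n + 7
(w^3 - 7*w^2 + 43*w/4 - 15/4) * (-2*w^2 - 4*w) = -2*w^5 + 10*w^4 + 13*w^3/2 - 71*w^2/2 + 15*w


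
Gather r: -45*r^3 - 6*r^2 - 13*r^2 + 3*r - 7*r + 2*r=-45*r^3 - 19*r^2 - 2*r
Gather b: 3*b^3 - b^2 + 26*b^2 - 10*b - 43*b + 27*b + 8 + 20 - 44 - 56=3*b^3 + 25*b^2 - 26*b - 72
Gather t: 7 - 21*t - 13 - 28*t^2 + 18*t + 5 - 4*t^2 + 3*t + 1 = -32*t^2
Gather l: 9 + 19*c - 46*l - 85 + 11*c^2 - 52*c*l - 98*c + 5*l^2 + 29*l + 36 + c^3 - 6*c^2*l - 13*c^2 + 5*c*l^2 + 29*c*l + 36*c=c^3 - 2*c^2 - 43*c + l^2*(5*c + 5) + l*(-6*c^2 - 23*c - 17) - 40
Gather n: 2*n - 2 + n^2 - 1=n^2 + 2*n - 3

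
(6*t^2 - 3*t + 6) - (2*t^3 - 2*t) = -2*t^3 + 6*t^2 - t + 6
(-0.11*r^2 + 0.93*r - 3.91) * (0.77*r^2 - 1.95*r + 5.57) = -0.0847*r^4 + 0.9306*r^3 - 5.4369*r^2 + 12.8046*r - 21.7787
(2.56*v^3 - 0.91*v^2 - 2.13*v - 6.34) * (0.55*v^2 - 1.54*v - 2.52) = 1.408*v^5 - 4.4429*v^4 - 6.2213*v^3 + 2.0864*v^2 + 15.1312*v + 15.9768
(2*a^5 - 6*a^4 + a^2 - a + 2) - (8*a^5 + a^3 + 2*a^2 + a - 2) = -6*a^5 - 6*a^4 - a^3 - a^2 - 2*a + 4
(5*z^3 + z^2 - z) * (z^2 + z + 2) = 5*z^5 + 6*z^4 + 10*z^3 + z^2 - 2*z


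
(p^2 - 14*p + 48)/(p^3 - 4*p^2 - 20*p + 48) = (p - 8)/(p^2 + 2*p - 8)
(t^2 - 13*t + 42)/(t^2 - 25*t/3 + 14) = 3*(t - 7)/(3*t - 7)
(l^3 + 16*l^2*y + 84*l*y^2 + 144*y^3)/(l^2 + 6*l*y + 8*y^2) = (l^2 + 12*l*y + 36*y^2)/(l + 2*y)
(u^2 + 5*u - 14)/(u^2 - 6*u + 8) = (u + 7)/(u - 4)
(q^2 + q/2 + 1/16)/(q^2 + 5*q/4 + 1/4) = (q + 1/4)/(q + 1)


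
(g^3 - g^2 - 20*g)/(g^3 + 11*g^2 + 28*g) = (g - 5)/(g + 7)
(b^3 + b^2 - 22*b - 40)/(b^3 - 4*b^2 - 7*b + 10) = (b + 4)/(b - 1)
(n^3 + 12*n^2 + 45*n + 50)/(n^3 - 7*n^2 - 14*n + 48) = (n^3 + 12*n^2 + 45*n + 50)/(n^3 - 7*n^2 - 14*n + 48)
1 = 1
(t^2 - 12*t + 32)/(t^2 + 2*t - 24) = (t - 8)/(t + 6)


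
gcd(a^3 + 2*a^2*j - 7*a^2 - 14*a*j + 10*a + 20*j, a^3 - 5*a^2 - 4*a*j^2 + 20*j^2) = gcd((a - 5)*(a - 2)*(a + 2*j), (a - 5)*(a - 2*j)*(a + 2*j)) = a^2 + 2*a*j - 5*a - 10*j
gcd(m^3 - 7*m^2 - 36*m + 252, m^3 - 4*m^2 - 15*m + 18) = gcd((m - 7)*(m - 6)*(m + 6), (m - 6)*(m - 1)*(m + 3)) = m - 6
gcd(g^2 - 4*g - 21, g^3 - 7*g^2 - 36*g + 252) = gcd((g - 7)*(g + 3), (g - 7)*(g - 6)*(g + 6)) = g - 7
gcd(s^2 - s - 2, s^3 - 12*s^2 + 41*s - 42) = s - 2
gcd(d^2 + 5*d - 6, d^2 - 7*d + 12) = 1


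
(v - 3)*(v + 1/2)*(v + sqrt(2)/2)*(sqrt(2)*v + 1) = sqrt(2)*v^4 - 5*sqrt(2)*v^3/2 + 2*v^3 - 5*v^2 - sqrt(2)*v^2 - 3*v - 5*sqrt(2)*v/4 - 3*sqrt(2)/4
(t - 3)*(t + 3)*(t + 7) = t^3 + 7*t^2 - 9*t - 63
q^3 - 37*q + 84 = (q - 4)*(q - 3)*(q + 7)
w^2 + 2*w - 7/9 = (w - 1/3)*(w + 7/3)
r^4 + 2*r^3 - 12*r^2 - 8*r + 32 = (r - 2)^2*(r + 2)*(r + 4)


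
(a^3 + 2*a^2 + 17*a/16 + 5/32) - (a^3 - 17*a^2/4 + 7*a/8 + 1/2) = 25*a^2/4 + 3*a/16 - 11/32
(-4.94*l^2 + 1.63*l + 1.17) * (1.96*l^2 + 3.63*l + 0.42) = -9.6824*l^4 - 14.7374*l^3 + 6.1353*l^2 + 4.9317*l + 0.4914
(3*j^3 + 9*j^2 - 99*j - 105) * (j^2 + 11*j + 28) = 3*j^5 + 42*j^4 + 84*j^3 - 942*j^2 - 3927*j - 2940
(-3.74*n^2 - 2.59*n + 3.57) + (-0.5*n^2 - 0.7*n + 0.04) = -4.24*n^2 - 3.29*n + 3.61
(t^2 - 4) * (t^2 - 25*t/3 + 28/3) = t^4 - 25*t^3/3 + 16*t^2/3 + 100*t/3 - 112/3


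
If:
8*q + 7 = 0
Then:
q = -7/8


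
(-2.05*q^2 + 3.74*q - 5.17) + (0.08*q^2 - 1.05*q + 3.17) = -1.97*q^2 + 2.69*q - 2.0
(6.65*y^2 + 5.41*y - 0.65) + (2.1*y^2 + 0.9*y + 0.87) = 8.75*y^2 + 6.31*y + 0.22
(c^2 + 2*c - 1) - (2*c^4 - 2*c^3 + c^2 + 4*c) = -2*c^4 + 2*c^3 - 2*c - 1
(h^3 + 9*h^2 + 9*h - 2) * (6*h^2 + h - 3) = 6*h^5 + 55*h^4 + 60*h^3 - 30*h^2 - 29*h + 6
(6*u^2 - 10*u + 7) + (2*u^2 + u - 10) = 8*u^2 - 9*u - 3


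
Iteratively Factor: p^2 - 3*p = (p)*(p - 3)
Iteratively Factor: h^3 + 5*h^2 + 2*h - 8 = (h + 2)*(h^2 + 3*h - 4) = (h + 2)*(h + 4)*(h - 1)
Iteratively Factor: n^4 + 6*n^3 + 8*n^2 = (n + 2)*(n^3 + 4*n^2) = n*(n + 2)*(n^2 + 4*n) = n*(n + 2)*(n + 4)*(n)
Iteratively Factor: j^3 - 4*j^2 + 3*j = (j - 3)*(j^2 - j) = j*(j - 3)*(j - 1)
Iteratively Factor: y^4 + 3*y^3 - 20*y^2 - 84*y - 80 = (y + 2)*(y^3 + y^2 - 22*y - 40) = (y + 2)^2*(y^2 - y - 20) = (y - 5)*(y + 2)^2*(y + 4)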